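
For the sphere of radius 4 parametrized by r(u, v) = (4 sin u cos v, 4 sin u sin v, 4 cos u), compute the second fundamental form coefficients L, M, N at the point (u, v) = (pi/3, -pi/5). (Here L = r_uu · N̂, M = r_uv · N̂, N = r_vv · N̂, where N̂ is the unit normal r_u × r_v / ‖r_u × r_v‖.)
L = -4;  M = 0;  N = -3

Compute the unit normal N̂(u, v) = (sin(u)^2*cos(v)/Abs(sin(u)), sin(u)^2*sin(v)/Abs(sin(u)), sin(2*u)/(2*Abs(sin(u)))), and the second partials r_uu, r_uv, r_vv. Take dot products:
  L(u, v) = r_uu · N̂ = -4*sin(u)/Abs(sin(u)),
  M(u, v) = r_uv · N̂ = 0,
  N(u, v) = r_vv · N̂ = -4*sin(u)^3/Abs(sin(u)).
Evaluating at (u, v) = (pi/3, -pi/5):
  L = -4, M = 0, N = -3.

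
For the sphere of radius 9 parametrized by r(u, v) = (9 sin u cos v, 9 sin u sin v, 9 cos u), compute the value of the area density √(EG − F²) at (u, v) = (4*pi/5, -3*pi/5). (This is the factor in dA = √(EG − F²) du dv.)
√(EG − F²)|_{(4*pi/5, -3*pi/5)} = 81*sqrt(10 - 2*sqrt(5))/4

E = 81, F = 0, G = 81*sin(u)^2, so EG − F² = 6561*sin(u)^2. Taking the positive square root: √(EG − F²) = 81*Abs(sin(u)). At (u, v) = (4*pi/5, -3*pi/5): 81*sqrt(10 - 2*sqrt(5))/4.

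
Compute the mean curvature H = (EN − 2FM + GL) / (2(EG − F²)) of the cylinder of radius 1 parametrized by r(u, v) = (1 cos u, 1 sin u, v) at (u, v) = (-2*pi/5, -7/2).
H = -1/2

With E = 1, F = 0, G = 1, L = -1, M = 0, N = 0, assemble
  H = (EN − 2FM + GL) / (2(EG − F²)) = -1/2.
At (u, v) = (-2*pi/5, -7/2): H = -1/2.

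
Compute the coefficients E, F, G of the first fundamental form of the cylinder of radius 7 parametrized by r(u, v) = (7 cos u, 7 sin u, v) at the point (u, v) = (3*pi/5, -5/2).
E = 49;  F = 0;  G = 1

Partials: r_u = (-7*sin(u), 7*cos(u), 0), r_v = (0, 0, 1). As functions of (u, v):
  E = r_u · r_u = 49,
  F = r_u · r_v = 0,
  G = r_v · r_v = 1.
Evaluating at (u, v) = (3*pi/5, -5/2): E = 49, F = 0, G = 1.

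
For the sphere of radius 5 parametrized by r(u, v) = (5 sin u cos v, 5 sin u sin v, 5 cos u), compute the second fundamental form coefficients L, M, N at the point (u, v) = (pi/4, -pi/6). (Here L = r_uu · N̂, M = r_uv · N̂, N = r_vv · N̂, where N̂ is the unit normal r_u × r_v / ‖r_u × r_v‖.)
L = -5;  M = 0;  N = -5/2

Compute the unit normal N̂(u, v) = (sin(u)^2*cos(v)/Abs(sin(u)), sin(u)^2*sin(v)/Abs(sin(u)), sin(2*u)/(2*Abs(sin(u)))), and the second partials r_uu, r_uv, r_vv. Take dot products:
  L(u, v) = r_uu · N̂ = -5*sin(u)/Abs(sin(u)),
  M(u, v) = r_uv · N̂ = 0,
  N(u, v) = r_vv · N̂ = -5*sin(u)^3/Abs(sin(u)).
Evaluating at (u, v) = (pi/4, -pi/6):
  L = -5, M = 0, N = -5/2.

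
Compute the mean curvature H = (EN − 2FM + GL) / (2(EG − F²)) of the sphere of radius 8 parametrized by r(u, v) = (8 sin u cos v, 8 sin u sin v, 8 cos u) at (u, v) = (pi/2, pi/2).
H = -1/8

With E = 64, F = 0, G = 64*sin(u)^2, L = -8*sin(u)/Abs(sin(u)), M = 0, N = -8*sin(u)^3/Abs(sin(u)), assemble
  H = (EN − 2FM + GL) / (2(EG − F²)) = -sin(u)/(8*Abs(sin(u))).
At (u, v) = (pi/2, pi/2): H = -1/8.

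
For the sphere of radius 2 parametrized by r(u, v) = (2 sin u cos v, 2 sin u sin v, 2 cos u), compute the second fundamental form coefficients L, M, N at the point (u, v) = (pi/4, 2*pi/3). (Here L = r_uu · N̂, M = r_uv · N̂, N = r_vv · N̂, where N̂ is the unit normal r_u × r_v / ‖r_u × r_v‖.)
L = -2;  M = 0;  N = -1

Compute the unit normal N̂(u, v) = (sin(u)^2*cos(v)/Abs(sin(u)), sin(u)^2*sin(v)/Abs(sin(u)), sin(2*u)/(2*Abs(sin(u)))), and the second partials r_uu, r_uv, r_vv. Take dot products:
  L(u, v) = r_uu · N̂ = -2*sin(u)/Abs(sin(u)),
  M(u, v) = r_uv · N̂ = 0,
  N(u, v) = r_vv · N̂ = -2*sin(u)^3/Abs(sin(u)).
Evaluating at (u, v) = (pi/4, 2*pi/3):
  L = -2, M = 0, N = -1.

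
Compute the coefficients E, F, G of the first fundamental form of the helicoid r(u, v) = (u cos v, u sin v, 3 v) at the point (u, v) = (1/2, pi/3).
E = 1;  F = 0;  G = 37/4

Partials: r_u = (cos(v), sin(v), 0), r_v = (-u*sin(v), u*cos(v), 3). As functions of (u, v):
  E = r_u · r_u = 1,
  F = r_u · r_v = 0,
  G = r_v · r_v = u^2 + 9.
Evaluating at (u, v) = (1/2, pi/3): E = 1, F = 0, G = 37/4.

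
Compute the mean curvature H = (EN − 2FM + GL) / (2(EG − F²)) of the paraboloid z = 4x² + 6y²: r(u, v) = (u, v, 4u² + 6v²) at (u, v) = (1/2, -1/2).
H = 250*sqrt(53)/2809

With E = 64*u^2 + 1, F = 96*u*v, G = 144*v^2 + 1, L = 8/sqrt(64*u^2 + 144*v^2 + 1), M = 0, N = 12/sqrt(64*u^2 + 144*v^2 + 1), assemble
  H = (EN − 2FM + GL) / (2(EG − F²)) = 2*(192*u^2 + 288*v^2 + 5)/(64*u^2 + 144*v^2 + 1)^(3/2).
At (u, v) = (1/2, -1/2): H = 250*sqrt(53)/2809.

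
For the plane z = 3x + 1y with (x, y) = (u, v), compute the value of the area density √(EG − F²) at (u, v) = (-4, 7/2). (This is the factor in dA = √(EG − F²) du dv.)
√(EG − F²)|_{(-4, 7/2)} = sqrt(11)

E = 10, F = 3, G = 2, so EG − F² = 11. Taking the positive square root: √(EG − F²) = sqrt(11). At (u, v) = (-4, 7/2): sqrt(11).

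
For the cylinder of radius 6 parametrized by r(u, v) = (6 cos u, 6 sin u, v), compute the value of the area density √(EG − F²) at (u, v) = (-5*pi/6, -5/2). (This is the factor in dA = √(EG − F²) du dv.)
√(EG − F²)|_{(-5*pi/6, -5/2)} = 6

E = 36, F = 0, G = 1, so EG − F² = 36. Taking the positive square root: √(EG − F²) = 6. At (u, v) = (-5*pi/6, -5/2): 6.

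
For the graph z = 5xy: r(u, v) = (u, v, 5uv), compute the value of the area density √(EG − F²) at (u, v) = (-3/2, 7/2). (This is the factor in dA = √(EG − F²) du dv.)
√(EG − F²)|_{(-3/2, 7/2)} = sqrt(1454)/2

E = 25*v^2 + 1, F = 25*u*v, G = 25*u^2 + 1, so EG − F² = 25*u^2 + 25*v^2 + 1. Taking the positive square root: √(EG − F²) = sqrt(25*u^2 + 25*v^2 + 1). At (u, v) = (-3/2, 7/2): sqrt(1454)/2.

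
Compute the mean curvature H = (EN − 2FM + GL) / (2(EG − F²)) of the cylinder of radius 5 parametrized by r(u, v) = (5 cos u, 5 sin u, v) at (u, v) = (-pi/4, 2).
H = -1/10

With E = 25, F = 0, G = 1, L = -5, M = 0, N = 0, assemble
  H = (EN − 2FM + GL) / (2(EG − F²)) = -1/10.
At (u, v) = (-pi/4, 2): H = -1/10.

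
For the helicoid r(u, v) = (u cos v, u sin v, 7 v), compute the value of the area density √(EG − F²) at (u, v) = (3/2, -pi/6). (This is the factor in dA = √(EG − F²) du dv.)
√(EG − F²)|_{(3/2, -pi/6)} = sqrt(205)/2

E = 1, F = 0, G = u^2 + 49, so EG − F² = u^2 + 49. Taking the positive square root: √(EG − F²) = sqrt(u^2 + 49). At (u, v) = (3/2, -pi/6): sqrt(205)/2.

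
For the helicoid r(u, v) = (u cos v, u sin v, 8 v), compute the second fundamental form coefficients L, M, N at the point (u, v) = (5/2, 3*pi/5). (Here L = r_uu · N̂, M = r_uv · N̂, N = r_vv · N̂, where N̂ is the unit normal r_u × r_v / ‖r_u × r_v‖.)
L = 0;  M = -16*sqrt(281)/281;  N = 0

Compute the unit normal N̂(u, v) = (8*sin(v)/sqrt(u^2 + 64), -8*cos(v)/sqrt(u^2 + 64), u/sqrt(u^2 + 64)), and the second partials r_uu, r_uv, r_vv. Take dot products:
  L(u, v) = r_uu · N̂ = 0,
  M(u, v) = r_uv · N̂ = -8/sqrt(u^2 + 64),
  N(u, v) = r_vv · N̂ = 0.
Evaluating at (u, v) = (5/2, 3*pi/5):
  L = 0, M = -16*sqrt(281)/281, N = 0.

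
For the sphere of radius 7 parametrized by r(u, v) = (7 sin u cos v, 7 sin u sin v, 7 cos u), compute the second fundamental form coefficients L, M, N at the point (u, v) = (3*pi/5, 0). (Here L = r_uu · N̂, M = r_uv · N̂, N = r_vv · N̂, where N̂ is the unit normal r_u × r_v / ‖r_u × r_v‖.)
L = -7;  M = 0;  N = -35/8 - 7*sqrt(5)/8

Compute the unit normal N̂(u, v) = (sin(u)^2*cos(v)/Abs(sin(u)), sin(u)^2*sin(v)/Abs(sin(u)), sin(2*u)/(2*Abs(sin(u)))), and the second partials r_uu, r_uv, r_vv. Take dot products:
  L(u, v) = r_uu · N̂ = -7*sin(u)/Abs(sin(u)),
  M(u, v) = r_uv · N̂ = 0,
  N(u, v) = r_vv · N̂ = -7*sin(u)^3/Abs(sin(u)).
Evaluating at (u, v) = (3*pi/5, 0):
  L = -7, M = 0, N = -35/8 - 7*sqrt(5)/8.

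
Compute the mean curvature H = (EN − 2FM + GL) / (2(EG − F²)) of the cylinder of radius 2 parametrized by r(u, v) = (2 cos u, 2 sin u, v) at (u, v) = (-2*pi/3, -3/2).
H = -1/4

With E = 4, F = 0, G = 1, L = -2, M = 0, N = 0, assemble
  H = (EN − 2FM + GL) / (2(EG − F²)) = -1/4.
At (u, v) = (-2*pi/3, -3/2): H = -1/4.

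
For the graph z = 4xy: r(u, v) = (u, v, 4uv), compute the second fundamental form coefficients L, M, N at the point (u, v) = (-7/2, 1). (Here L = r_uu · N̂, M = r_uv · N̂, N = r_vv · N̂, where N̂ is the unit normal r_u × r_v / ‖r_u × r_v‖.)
L = 0;  M = 4*sqrt(213)/213;  N = 0

Compute the unit normal N̂(u, v) = (-4*v/sqrt(16*u^2 + 16*v^2 + 1), -4*u/sqrt(16*u^2 + 16*v^2 + 1), 1/sqrt(16*u^2 + 16*v^2 + 1)), and the second partials r_uu, r_uv, r_vv. Take dot products:
  L(u, v) = r_uu · N̂ = 0,
  M(u, v) = r_uv · N̂ = 4/sqrt(16*u^2 + 16*v^2 + 1),
  N(u, v) = r_vv · N̂ = 0.
Evaluating at (u, v) = (-7/2, 1):
  L = 0, M = 4*sqrt(213)/213, N = 0.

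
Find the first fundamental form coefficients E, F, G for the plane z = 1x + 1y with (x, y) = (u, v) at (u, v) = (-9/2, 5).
E = 2;  F = 1;  G = 2

Partials: r_u = (1, 0, 1), r_v = (0, 1, 1). As functions of (u, v):
  E = r_u · r_u = 2,
  F = r_u · r_v = 1,
  G = r_v · r_v = 2.
Evaluating at (u, v) = (-9/2, 5): E = 2, F = 1, G = 2.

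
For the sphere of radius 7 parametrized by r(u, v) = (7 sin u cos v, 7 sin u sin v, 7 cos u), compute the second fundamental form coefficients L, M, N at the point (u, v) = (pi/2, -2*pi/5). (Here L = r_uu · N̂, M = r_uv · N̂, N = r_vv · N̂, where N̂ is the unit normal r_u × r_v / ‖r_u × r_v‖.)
L = -7;  M = 0;  N = -7

Compute the unit normal N̂(u, v) = (sin(u)^2*cos(v)/Abs(sin(u)), sin(u)^2*sin(v)/Abs(sin(u)), sin(2*u)/(2*Abs(sin(u)))), and the second partials r_uu, r_uv, r_vv. Take dot products:
  L(u, v) = r_uu · N̂ = -7*sin(u)/Abs(sin(u)),
  M(u, v) = r_uv · N̂ = 0,
  N(u, v) = r_vv · N̂ = -7*sin(u)^3/Abs(sin(u)).
Evaluating at (u, v) = (pi/2, -2*pi/5):
  L = -7, M = 0, N = -7.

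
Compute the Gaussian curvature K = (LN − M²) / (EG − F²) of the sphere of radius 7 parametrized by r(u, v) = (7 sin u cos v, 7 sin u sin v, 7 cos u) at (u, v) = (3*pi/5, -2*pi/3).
K = 1/49

Coefficients of the first fundamental form: E = 49, F = 0, G = 49*sin(u)^2.
Coefficients of the second fundamental form: L = -7*sin(u)/Abs(sin(u)), M = 0, N = -7*sin(u)^3/Abs(sin(u)).
Assemble K = (LN − M²)/(EG − F²) = 1/49. At (u, v) = (3*pi/5, -2*pi/3): K = 1/49.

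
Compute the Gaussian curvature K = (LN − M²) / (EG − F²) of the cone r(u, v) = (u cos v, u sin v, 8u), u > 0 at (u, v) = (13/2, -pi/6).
K = 0

Coefficients of the first fundamental form: E = 65, F = 0, G = u^2.
Coefficients of the second fundamental form: L = 0, M = 0, N = 8*sqrt(65)*u^2/(65*Abs(u)).
Assemble K = (LN − M²)/(EG − F²) = 0. At (u, v) = (13/2, -pi/6): K = 0.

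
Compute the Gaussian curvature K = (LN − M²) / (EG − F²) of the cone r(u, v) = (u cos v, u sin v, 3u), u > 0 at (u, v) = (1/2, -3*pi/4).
K = 0

Coefficients of the first fundamental form: E = 10, F = 0, G = u^2.
Coefficients of the second fundamental form: L = 0, M = 0, N = 3*sqrt(10)*u^2/(10*Abs(u)).
Assemble K = (LN − M²)/(EG − F²) = 0. At (u, v) = (1/2, -3*pi/4): K = 0.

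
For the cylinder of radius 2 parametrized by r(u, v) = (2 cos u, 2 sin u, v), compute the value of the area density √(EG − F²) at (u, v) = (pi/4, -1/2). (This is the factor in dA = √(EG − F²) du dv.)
√(EG − F²)|_{(pi/4, -1/2)} = 2

E = 4, F = 0, G = 1, so EG − F² = 4. Taking the positive square root: √(EG − F²) = 2. At (u, v) = (pi/4, -1/2): 2.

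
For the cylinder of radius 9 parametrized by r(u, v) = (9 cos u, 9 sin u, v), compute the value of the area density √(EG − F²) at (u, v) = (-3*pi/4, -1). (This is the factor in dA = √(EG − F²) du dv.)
√(EG − F²)|_{(-3*pi/4, -1)} = 9

E = 81, F = 0, G = 1, so EG − F² = 81. Taking the positive square root: √(EG − F²) = 9. At (u, v) = (-3*pi/4, -1): 9.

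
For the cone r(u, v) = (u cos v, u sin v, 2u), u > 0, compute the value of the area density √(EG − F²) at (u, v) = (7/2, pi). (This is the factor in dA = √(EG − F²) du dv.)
√(EG − F²)|_{(7/2, pi)} = 7*sqrt(5)/2

E = 5, F = 0, G = u^2, so EG − F² = 5*u^2. Taking the positive square root: √(EG − F²) = sqrt(5)*Abs(u). At (u, v) = (7/2, pi): 7*sqrt(5)/2.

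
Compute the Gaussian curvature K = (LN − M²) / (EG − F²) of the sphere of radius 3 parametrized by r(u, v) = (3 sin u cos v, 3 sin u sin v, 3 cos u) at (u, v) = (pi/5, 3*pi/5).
K = 1/9

Coefficients of the first fundamental form: E = 9, F = 0, G = 9*sin(u)^2.
Coefficients of the second fundamental form: L = -3*sin(u)/Abs(sin(u)), M = 0, N = -3*sin(u)^3/Abs(sin(u)).
Assemble K = (LN − M²)/(EG − F²) = 1/9. At (u, v) = (pi/5, 3*pi/5): K = 1/9.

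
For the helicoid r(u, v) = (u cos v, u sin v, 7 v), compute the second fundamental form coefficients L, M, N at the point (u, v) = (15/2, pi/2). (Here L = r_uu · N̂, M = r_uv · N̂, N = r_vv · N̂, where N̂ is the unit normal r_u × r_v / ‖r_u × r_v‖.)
L = 0;  M = -14*sqrt(421)/421;  N = 0

Compute the unit normal N̂(u, v) = (7*sin(v)/sqrt(u^2 + 49), -7*cos(v)/sqrt(u^2 + 49), u/sqrt(u^2 + 49)), and the second partials r_uu, r_uv, r_vv. Take dot products:
  L(u, v) = r_uu · N̂ = 0,
  M(u, v) = r_uv · N̂ = -7/sqrt(u^2 + 49),
  N(u, v) = r_vv · N̂ = 0.
Evaluating at (u, v) = (15/2, pi/2):
  L = 0, M = -14*sqrt(421)/421, N = 0.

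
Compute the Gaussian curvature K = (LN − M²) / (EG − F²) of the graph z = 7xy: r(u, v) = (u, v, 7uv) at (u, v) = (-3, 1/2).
K = -784/3301489

Coefficients of the first fundamental form: E = 49*v^2 + 1, F = 49*u*v, G = 49*u^2 + 1.
Coefficients of the second fundamental form: L = 0, M = 7/sqrt(49*u^2 + 49*v^2 + 1), N = 0.
Assemble K = (LN − M²)/(EG − F²) = -49/(2401*u^4 + 4802*u^2*v^2 + 98*u^2 + 2401*v^4 + 98*v^2 + 1). At (u, v) = (-3, 1/2): K = -784/3301489.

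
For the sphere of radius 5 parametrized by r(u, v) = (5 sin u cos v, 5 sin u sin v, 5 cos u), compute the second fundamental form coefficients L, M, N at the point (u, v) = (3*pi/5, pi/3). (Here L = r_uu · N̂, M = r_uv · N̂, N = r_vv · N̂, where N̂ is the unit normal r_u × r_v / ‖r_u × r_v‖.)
L = -5;  M = 0;  N = -25/8 - 5*sqrt(5)/8

Compute the unit normal N̂(u, v) = (sin(u)^2*cos(v)/Abs(sin(u)), sin(u)^2*sin(v)/Abs(sin(u)), sin(2*u)/(2*Abs(sin(u)))), and the second partials r_uu, r_uv, r_vv. Take dot products:
  L(u, v) = r_uu · N̂ = -5*sin(u)/Abs(sin(u)),
  M(u, v) = r_uv · N̂ = 0,
  N(u, v) = r_vv · N̂ = -5*sin(u)^3/Abs(sin(u)).
Evaluating at (u, v) = (3*pi/5, pi/3):
  L = -5, M = 0, N = -25/8 - 5*sqrt(5)/8.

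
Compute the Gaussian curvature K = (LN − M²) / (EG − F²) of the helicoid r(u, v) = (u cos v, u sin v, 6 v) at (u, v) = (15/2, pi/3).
K = -64/15129

Coefficients of the first fundamental form: E = 1, F = 0, G = u^2 + 36.
Coefficients of the second fundamental form: L = 0, M = -6/sqrt(u^2 + 36), N = 0.
Assemble K = (LN − M²)/(EG − F²) = -36/(u^2 + 36)^2. At (u, v) = (15/2, pi/3): K = -64/15129.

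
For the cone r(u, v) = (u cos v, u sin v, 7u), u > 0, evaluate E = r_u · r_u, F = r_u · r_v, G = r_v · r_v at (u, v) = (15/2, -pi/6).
E = 50;  F = 0;  G = 225/4

Partials: r_u = (cos(v), sin(v), 7), r_v = (-u*sin(v), u*cos(v), 0). As functions of (u, v):
  E = r_u · r_u = 50,
  F = r_u · r_v = 0,
  G = r_v · r_v = u^2.
Evaluating at (u, v) = (15/2, -pi/6): E = 50, F = 0, G = 225/4.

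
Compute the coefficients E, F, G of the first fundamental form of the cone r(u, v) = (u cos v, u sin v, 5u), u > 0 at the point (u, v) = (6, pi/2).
E = 26;  F = 0;  G = 36

Partials: r_u = (cos(v), sin(v), 5), r_v = (-u*sin(v), u*cos(v), 0). As functions of (u, v):
  E = r_u · r_u = 26,
  F = r_u · r_v = 0,
  G = r_v · r_v = u^2.
Evaluating at (u, v) = (6, pi/2): E = 26, F = 0, G = 36.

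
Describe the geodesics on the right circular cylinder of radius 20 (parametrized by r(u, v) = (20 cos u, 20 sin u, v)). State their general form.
The cylinder is flat (K = 0) and locally isometric to the plane via the development (u, v) ↦ (20 u, v). Geodesics are the pre-images of straight lines: circles (v constant), vertical lines (u constant), and helices (v = c · u + d) for constants c, d.

A right cylinder has E = 20², F = 0, G = 1, so EG − F² = 20², and L = −20, M = N = 0, giving K = (LN − M²)/(EG − F²) = 0 everywhere. A flat surface is locally isometric to the Euclidean plane via the map (u, v) ↦ (20 u, v). Straight lines in the (x̃, ỹ) plane pull back to: (a) horizontal circles (v = const), (b) vertical generators (u = const), and (c) helices (20 u tan θ = v, i.e. v = c · u + d).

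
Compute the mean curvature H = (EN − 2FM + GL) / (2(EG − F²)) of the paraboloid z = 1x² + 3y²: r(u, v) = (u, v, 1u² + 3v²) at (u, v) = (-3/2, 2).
H = 25*sqrt(154)/3388

With E = 4*u^2 + 1, F = 12*u*v, G = 36*v^2 + 1, L = 2/sqrt(4*u^2 + 36*v^2 + 1), M = 0, N = 6/sqrt(4*u^2 + 36*v^2 + 1), assemble
  H = (EN − 2FM + GL) / (2(EG − F²)) = 4*(3*u^2 + 9*v^2 + 1)/(4*u^2 + 36*v^2 + 1)^(3/2).
At (u, v) = (-3/2, 2): H = 25*sqrt(154)/3388.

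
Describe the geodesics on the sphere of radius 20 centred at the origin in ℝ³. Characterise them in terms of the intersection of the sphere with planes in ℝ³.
Geodesics on the sphere of radius 20 are great circles — circles of radius 20 obtained as the intersection of the sphere with planes through the origin (the centre of the sphere).

A curve α(t) of nonzero constant speed on the sphere of radius 20 is a geodesic iff its acceleration α̈ is everywhere normal to the surface, i.e. parallel to the radial vector α(t). Then d/dt(α × α̇) = α̇ × α̇ + α × α̈ = 0, so α × α̇ is a constant vector n ≠ 0 and α(t) · n = 0 for all t: α lies in the plane through the origin with normal n. The intersection of that plane with the sphere is a circle of radius 20 (a great circle). Conversely, a great circle traversed at constant speed has centripetal acceleration pointing at the origin, hence normal to the sphere, so every great circle is a geodesic.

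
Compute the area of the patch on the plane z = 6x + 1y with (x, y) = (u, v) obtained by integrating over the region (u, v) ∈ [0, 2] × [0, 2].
Area = 4*sqrt(38)

Area = ∫∫ √(EG − F²) du dv with √(EG − F²) = sqrt(38). Integrating over [0, 2] × [0, 2] gives 4*sqrt(38).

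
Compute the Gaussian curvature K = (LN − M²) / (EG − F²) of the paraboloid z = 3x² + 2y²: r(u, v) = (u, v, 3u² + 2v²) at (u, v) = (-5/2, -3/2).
K = 6/17161

Coefficients of the first fundamental form: E = 36*u^2 + 1, F = 24*u*v, G = 16*v^2 + 1.
Coefficients of the second fundamental form: L = 6/sqrt(36*u^2 + 16*v^2 + 1), M = 0, N = 4/sqrt(36*u^2 + 16*v^2 + 1).
Assemble K = (LN − M²)/(EG − F²) = 24/(1296*u^4 + 1152*u^2*v^2 + 72*u^2 + 256*v^4 + 32*v^2 + 1). At (u, v) = (-5/2, -3/2): K = 6/17161.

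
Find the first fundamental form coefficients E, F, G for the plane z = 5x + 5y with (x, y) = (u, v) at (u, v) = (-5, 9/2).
E = 26;  F = 25;  G = 26

Partials: r_u = (1, 0, 5), r_v = (0, 1, 5). As functions of (u, v):
  E = r_u · r_u = 26,
  F = r_u · r_v = 25,
  G = r_v · r_v = 26.
Evaluating at (u, v) = (-5, 9/2): E = 26, F = 25, G = 26.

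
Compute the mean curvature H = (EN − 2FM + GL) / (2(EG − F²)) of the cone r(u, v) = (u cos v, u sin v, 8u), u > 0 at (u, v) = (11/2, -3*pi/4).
H = 8*sqrt(65)/715

With E = 65, F = 0, G = u^2, L = 0, M = 0, N = 8*sqrt(65)*u^2/(65*Abs(u)), assemble
  H = (EN − 2FM + GL) / (2(EG − F²)) = 4*sqrt(65)/(65*Abs(u)).
At (u, v) = (11/2, -3*pi/4): H = 8*sqrt(65)/715.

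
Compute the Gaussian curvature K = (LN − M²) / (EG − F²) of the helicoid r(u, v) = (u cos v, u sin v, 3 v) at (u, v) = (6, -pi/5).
K = -1/225

Coefficients of the first fundamental form: E = 1, F = 0, G = u^2 + 9.
Coefficients of the second fundamental form: L = 0, M = -3/sqrt(u^2 + 9), N = 0.
Assemble K = (LN − M²)/(EG − F²) = -9/(u^2 + 9)^2. At (u, v) = (6, -pi/5): K = -1/225.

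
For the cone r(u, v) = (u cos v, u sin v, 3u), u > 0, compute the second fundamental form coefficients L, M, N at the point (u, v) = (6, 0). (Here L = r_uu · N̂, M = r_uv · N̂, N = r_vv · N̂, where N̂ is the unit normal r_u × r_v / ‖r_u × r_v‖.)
L = 0;  M = 0;  N = 9*sqrt(10)/5

Compute the unit normal N̂(u, v) = (-3*sqrt(10)*u*cos(v)/(10*Abs(u)), -3*sqrt(10)*u*sin(v)/(10*Abs(u)), sqrt(10)*u/(10*Abs(u))), and the second partials r_uu, r_uv, r_vv. Take dot products:
  L(u, v) = r_uu · N̂ = 0,
  M(u, v) = r_uv · N̂ = 0,
  N(u, v) = r_vv · N̂ = 3*sqrt(10)*u^2/(10*Abs(u)).
Evaluating at (u, v) = (6, 0):
  L = 0, M = 0, N = 9*sqrt(10)/5.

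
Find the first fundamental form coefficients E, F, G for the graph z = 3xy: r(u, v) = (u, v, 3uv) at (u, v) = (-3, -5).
E = 226;  F = 135;  G = 82

Partials: r_u = (1, 0, 3*v), r_v = (0, 1, 3*u). As functions of (u, v):
  E = r_u · r_u = 9*v^2 + 1,
  F = r_u · r_v = 9*u*v,
  G = r_v · r_v = 9*u^2 + 1.
Evaluating at (u, v) = (-3, -5): E = 226, F = 135, G = 82.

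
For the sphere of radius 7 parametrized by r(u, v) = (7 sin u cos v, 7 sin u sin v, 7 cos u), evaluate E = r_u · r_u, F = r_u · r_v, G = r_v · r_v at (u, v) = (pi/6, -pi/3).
E = 49;  F = 0;  G = 49/4

Partials: r_u = (7*cos(u)*cos(v), 7*sin(v)*cos(u), -7*sin(u)), r_v = (-7*sin(u)*sin(v), 7*sin(u)*cos(v), 0). As functions of (u, v):
  E = r_u · r_u = 49,
  F = r_u · r_v = 0,
  G = r_v · r_v = 49*sin(u)^2.
Evaluating at (u, v) = (pi/6, -pi/3): E = 49, F = 0, G = 49/4.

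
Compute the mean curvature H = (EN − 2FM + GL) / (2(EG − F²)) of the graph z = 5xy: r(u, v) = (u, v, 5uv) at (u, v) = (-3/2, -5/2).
H = -1875*sqrt(854)/364658

With E = 25*v^2 + 1, F = 25*u*v, G = 25*u^2 + 1, L = 0, M = 5/sqrt(25*u^2 + 25*v^2 + 1), N = 0, assemble
  H = (EN − 2FM + GL) / (2(EG − F²)) = -125*u*v/(25*u^2 + 25*v^2 + 1)^(3/2).
At (u, v) = (-3/2, -5/2): H = -1875*sqrt(854)/364658.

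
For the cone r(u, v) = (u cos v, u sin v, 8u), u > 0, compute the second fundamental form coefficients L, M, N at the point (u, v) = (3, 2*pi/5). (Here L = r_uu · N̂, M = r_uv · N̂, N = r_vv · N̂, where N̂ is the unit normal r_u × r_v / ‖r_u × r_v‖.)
L = 0;  M = 0;  N = 24*sqrt(65)/65

Compute the unit normal N̂(u, v) = (-8*sqrt(65)*u*cos(v)/(65*Abs(u)), -8*sqrt(65)*u*sin(v)/(65*Abs(u)), sqrt(65)*u/(65*Abs(u))), and the second partials r_uu, r_uv, r_vv. Take dot products:
  L(u, v) = r_uu · N̂ = 0,
  M(u, v) = r_uv · N̂ = 0,
  N(u, v) = r_vv · N̂ = 8*sqrt(65)*u^2/(65*Abs(u)).
Evaluating at (u, v) = (3, 2*pi/5):
  L = 0, M = 0, N = 24*sqrt(65)/65.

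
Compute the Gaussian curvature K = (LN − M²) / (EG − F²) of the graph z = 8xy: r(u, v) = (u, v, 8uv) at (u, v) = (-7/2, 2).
K = -64/1083681

Coefficients of the first fundamental form: E = 64*v^2 + 1, F = 64*u*v, G = 64*u^2 + 1.
Coefficients of the second fundamental form: L = 0, M = 8/sqrt(64*u^2 + 64*v^2 + 1), N = 0.
Assemble K = (LN − M²)/(EG − F²) = -64/(4096*u^4 + 8192*u^2*v^2 + 128*u^2 + 4096*v^4 + 128*v^2 + 1). At (u, v) = (-7/2, 2): K = -64/1083681.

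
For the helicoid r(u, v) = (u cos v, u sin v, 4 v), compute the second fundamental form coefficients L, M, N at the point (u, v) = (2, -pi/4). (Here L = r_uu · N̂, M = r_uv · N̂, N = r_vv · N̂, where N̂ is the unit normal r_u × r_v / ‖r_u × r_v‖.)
L = 0;  M = -2*sqrt(5)/5;  N = 0

Compute the unit normal N̂(u, v) = (4*sin(v)/sqrt(u^2 + 16), -4*cos(v)/sqrt(u^2 + 16), u/sqrt(u^2 + 16)), and the second partials r_uu, r_uv, r_vv. Take dot products:
  L(u, v) = r_uu · N̂ = 0,
  M(u, v) = r_uv · N̂ = -4/sqrt(u^2 + 16),
  N(u, v) = r_vv · N̂ = 0.
Evaluating at (u, v) = (2, -pi/4):
  L = 0, M = -2*sqrt(5)/5, N = 0.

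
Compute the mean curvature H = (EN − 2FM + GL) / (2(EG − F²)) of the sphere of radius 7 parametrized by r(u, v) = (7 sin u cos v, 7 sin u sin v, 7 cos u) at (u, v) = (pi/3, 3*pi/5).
H = -1/7

With E = 49, F = 0, G = 49*sin(u)^2, L = -7*sin(u)/Abs(sin(u)), M = 0, N = -7*sin(u)^3/Abs(sin(u)), assemble
  H = (EN − 2FM + GL) / (2(EG − F²)) = -sin(u)/(7*Abs(sin(u))).
At (u, v) = (pi/3, 3*pi/5): H = -1/7.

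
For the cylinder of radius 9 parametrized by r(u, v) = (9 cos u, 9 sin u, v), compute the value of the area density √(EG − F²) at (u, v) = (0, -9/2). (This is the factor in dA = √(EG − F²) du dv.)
√(EG − F²)|_{(0, -9/2)} = 9

E = 81, F = 0, G = 1, so EG − F² = 81. Taking the positive square root: √(EG − F²) = 9. At (u, v) = (0, -9/2): 9.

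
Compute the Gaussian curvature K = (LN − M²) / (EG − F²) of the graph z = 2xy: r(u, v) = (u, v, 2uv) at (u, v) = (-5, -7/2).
K = -1/5625

Coefficients of the first fundamental form: E = 4*v^2 + 1, F = 4*u*v, G = 4*u^2 + 1.
Coefficients of the second fundamental form: L = 0, M = 2/sqrt(4*u^2 + 4*v^2 + 1), N = 0.
Assemble K = (LN − M²)/(EG − F²) = -4/(16*u^4 + 32*u^2*v^2 + 8*u^2 + 16*v^4 + 8*v^2 + 1). At (u, v) = (-5, -7/2): K = -1/5625.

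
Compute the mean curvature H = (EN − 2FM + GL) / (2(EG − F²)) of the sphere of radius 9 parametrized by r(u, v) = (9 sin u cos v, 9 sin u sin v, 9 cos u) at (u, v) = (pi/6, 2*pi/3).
H = -1/9

With E = 81, F = 0, G = 81*sin(u)^2, L = -9*sin(u)/Abs(sin(u)), M = 0, N = -9*sin(u)^3/Abs(sin(u)), assemble
  H = (EN − 2FM + GL) / (2(EG − F²)) = -sin(u)/(9*Abs(sin(u))).
At (u, v) = (pi/6, 2*pi/3): H = -1/9.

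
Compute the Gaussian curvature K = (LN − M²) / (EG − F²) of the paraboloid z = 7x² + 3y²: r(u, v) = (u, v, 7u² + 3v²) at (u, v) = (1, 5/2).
K = 21/44521

Coefficients of the first fundamental form: E = 196*u^2 + 1, F = 84*u*v, G = 36*v^2 + 1.
Coefficients of the second fundamental form: L = 14/sqrt(196*u^2 + 36*v^2 + 1), M = 0, N = 6/sqrt(196*u^2 + 36*v^2 + 1).
Assemble K = (LN − M²)/(EG − F²) = 84/(38416*u^4 + 14112*u^2*v^2 + 392*u^2 + 1296*v^4 + 72*v^2 + 1). At (u, v) = (1, 5/2): K = 21/44521.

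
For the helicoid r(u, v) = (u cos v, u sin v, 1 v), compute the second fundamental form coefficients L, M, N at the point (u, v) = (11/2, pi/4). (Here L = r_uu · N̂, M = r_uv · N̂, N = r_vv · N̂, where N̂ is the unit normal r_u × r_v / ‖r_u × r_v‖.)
L = 0;  M = -2*sqrt(5)/25;  N = 0

Compute the unit normal N̂(u, v) = (sin(v)/sqrt(u^2 + 1), -cos(v)/sqrt(u^2 + 1), u/sqrt(u^2 + 1)), and the second partials r_uu, r_uv, r_vv. Take dot products:
  L(u, v) = r_uu · N̂ = 0,
  M(u, v) = r_uv · N̂ = -1/sqrt(u^2 + 1),
  N(u, v) = r_vv · N̂ = 0.
Evaluating at (u, v) = (11/2, pi/4):
  L = 0, M = -2*sqrt(5)/25, N = 0.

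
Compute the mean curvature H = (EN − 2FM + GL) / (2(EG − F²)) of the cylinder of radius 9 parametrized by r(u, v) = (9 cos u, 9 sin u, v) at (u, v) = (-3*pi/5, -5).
H = -1/18

With E = 81, F = 0, G = 1, L = -9, M = 0, N = 0, assemble
  H = (EN − 2FM + GL) / (2(EG − F²)) = -1/18.
At (u, v) = (-3*pi/5, -5): H = -1/18.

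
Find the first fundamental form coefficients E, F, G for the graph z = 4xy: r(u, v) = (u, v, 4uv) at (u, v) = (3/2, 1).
E = 17;  F = 24;  G = 37

Partials: r_u = (1, 0, 4*v), r_v = (0, 1, 4*u). As functions of (u, v):
  E = r_u · r_u = 16*v^2 + 1,
  F = r_u · r_v = 16*u*v,
  G = r_v · r_v = 16*u^2 + 1.
Evaluating at (u, v) = (3/2, 1): E = 17, F = 24, G = 37.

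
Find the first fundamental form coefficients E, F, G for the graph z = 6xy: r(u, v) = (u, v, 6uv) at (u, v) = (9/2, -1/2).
E = 10;  F = -81;  G = 730

Partials: r_u = (1, 0, 6*v), r_v = (0, 1, 6*u). As functions of (u, v):
  E = r_u · r_u = 36*v^2 + 1,
  F = r_u · r_v = 36*u*v,
  G = r_v · r_v = 36*u^2 + 1.
Evaluating at (u, v) = (9/2, -1/2): E = 10, F = -81, G = 730.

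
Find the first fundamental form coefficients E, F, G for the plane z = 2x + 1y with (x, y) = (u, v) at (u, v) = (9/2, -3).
E = 5;  F = 2;  G = 2

Partials: r_u = (1, 0, 2), r_v = (0, 1, 1). As functions of (u, v):
  E = r_u · r_u = 5,
  F = r_u · r_v = 2,
  G = r_v · r_v = 2.
Evaluating at (u, v) = (9/2, -3): E = 5, F = 2, G = 2.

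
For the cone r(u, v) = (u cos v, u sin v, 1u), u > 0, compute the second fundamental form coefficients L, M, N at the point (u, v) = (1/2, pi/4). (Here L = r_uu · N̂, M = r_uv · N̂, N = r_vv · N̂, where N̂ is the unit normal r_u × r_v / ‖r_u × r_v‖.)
L = 0;  M = 0;  N = sqrt(2)/4

Compute the unit normal N̂(u, v) = (-sqrt(2)*u*cos(v)/(2*Abs(u)), -sqrt(2)*u*sin(v)/(2*Abs(u)), sqrt(2)*u/(2*Abs(u))), and the second partials r_uu, r_uv, r_vv. Take dot products:
  L(u, v) = r_uu · N̂ = 0,
  M(u, v) = r_uv · N̂ = 0,
  N(u, v) = r_vv · N̂ = sqrt(2)*u^2/(2*Abs(u)).
Evaluating at (u, v) = (1/2, pi/4):
  L = 0, M = 0, N = sqrt(2)/4.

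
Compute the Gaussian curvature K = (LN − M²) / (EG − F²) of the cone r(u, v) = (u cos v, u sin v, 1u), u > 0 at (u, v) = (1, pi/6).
K = 0

Coefficients of the first fundamental form: E = 2, F = 0, G = u^2.
Coefficients of the second fundamental form: L = 0, M = 0, N = sqrt(2)*u^2/(2*Abs(u)).
Assemble K = (LN − M²)/(EG − F²) = 0. At (u, v) = (1, pi/6): K = 0.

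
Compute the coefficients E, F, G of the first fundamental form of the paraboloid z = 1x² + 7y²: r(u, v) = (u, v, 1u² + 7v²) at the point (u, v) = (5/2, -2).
E = 26;  F = -140;  G = 785

Partials: r_u = (1, 0, 2*u), r_v = (0, 1, 14*v). As functions of (u, v):
  E = r_u · r_u = 4*u^2 + 1,
  F = r_u · r_v = 28*u*v,
  G = r_v · r_v = 196*v^2 + 1.
Evaluating at (u, v) = (5/2, -2): E = 26, F = -140, G = 785.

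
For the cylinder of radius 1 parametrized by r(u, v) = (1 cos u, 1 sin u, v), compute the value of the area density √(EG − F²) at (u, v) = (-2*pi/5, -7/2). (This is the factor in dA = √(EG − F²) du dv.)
√(EG − F²)|_{(-2*pi/5, -7/2)} = 1

E = 1, F = 0, G = 1, so EG − F² = 1. Taking the positive square root: √(EG − F²) = 1. At (u, v) = (-2*pi/5, -7/2): 1.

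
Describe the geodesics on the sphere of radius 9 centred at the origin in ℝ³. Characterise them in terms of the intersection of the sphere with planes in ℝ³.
Geodesics on the sphere of radius 9 are great circles — circles of radius 9 obtained as the intersection of the sphere with planes through the origin (the centre of the sphere).

A curve α(t) of nonzero constant speed on the sphere of radius 9 is a geodesic iff its acceleration α̈ is everywhere normal to the surface, i.e. parallel to the radial vector α(t). Then d/dt(α × α̇) = α̇ × α̇ + α × α̈ = 0, so α × α̇ is a constant vector n ≠ 0 and α(t) · n = 0 for all t: α lies in the plane through the origin with normal n. The intersection of that plane with the sphere is a circle of radius 9 (a great circle). Conversely, a great circle traversed at constant speed has centripetal acceleration pointing at the origin, hence normal to the sphere, so every great circle is a geodesic.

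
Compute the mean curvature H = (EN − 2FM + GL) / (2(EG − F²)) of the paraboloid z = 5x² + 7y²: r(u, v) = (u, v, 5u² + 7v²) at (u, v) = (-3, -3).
H = 1164*sqrt(2665)/546325

With E = 100*u^2 + 1, F = 140*u*v, G = 196*v^2 + 1, L = 10/sqrt(100*u^2 + 196*v^2 + 1), M = 0, N = 14/sqrt(100*u^2 + 196*v^2 + 1), assemble
  H = (EN − 2FM + GL) / (2(EG − F²)) = 4*(175*u^2 + 245*v^2 + 3)/(100*u^2 + 196*v^2 + 1)^(3/2).
At (u, v) = (-3, -3): H = 1164*sqrt(2665)/546325.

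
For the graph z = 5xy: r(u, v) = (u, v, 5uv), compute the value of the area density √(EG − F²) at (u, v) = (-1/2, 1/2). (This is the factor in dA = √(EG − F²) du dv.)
√(EG − F²)|_{(-1/2, 1/2)} = 3*sqrt(6)/2

E = 25*v^2 + 1, F = 25*u*v, G = 25*u^2 + 1, so EG − F² = 25*u^2 + 25*v^2 + 1. Taking the positive square root: √(EG − F²) = sqrt(25*u^2 + 25*v^2 + 1). At (u, v) = (-1/2, 1/2): 3*sqrt(6)/2.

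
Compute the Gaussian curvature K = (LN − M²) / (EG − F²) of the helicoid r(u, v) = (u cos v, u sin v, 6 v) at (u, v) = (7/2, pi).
K = -576/37249

Coefficients of the first fundamental form: E = 1, F = 0, G = u^2 + 36.
Coefficients of the second fundamental form: L = 0, M = -6/sqrt(u^2 + 36), N = 0.
Assemble K = (LN − M²)/(EG − F²) = -36/(u^2 + 36)^2. At (u, v) = (7/2, pi): K = -576/37249.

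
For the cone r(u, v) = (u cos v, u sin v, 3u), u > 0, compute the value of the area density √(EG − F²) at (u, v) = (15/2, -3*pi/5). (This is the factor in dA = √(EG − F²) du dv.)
√(EG − F²)|_{(15/2, -3*pi/5)} = 15*sqrt(10)/2

E = 10, F = 0, G = u^2, so EG − F² = 10*u^2. Taking the positive square root: √(EG − F²) = sqrt(10)*Abs(u). At (u, v) = (15/2, -3*pi/5): 15*sqrt(10)/2.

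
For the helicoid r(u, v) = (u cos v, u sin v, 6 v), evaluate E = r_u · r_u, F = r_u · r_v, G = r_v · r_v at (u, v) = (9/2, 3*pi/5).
E = 1;  F = 0;  G = 225/4

Partials: r_u = (cos(v), sin(v), 0), r_v = (-u*sin(v), u*cos(v), 6). As functions of (u, v):
  E = r_u · r_u = 1,
  F = r_u · r_v = 0,
  G = r_v · r_v = u^2 + 36.
Evaluating at (u, v) = (9/2, 3*pi/5): E = 1, F = 0, G = 225/4.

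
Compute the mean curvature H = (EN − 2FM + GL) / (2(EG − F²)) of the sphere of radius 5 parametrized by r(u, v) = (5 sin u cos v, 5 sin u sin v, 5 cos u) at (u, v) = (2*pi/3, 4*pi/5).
H = -1/5

With E = 25, F = 0, G = 25*sin(u)^2, L = -5*sin(u)/Abs(sin(u)), M = 0, N = -5*sin(u)^3/Abs(sin(u)), assemble
  H = (EN − 2FM + GL) / (2(EG − F²)) = -sin(u)/(5*Abs(sin(u))).
At (u, v) = (2*pi/3, 4*pi/5): H = -1/5.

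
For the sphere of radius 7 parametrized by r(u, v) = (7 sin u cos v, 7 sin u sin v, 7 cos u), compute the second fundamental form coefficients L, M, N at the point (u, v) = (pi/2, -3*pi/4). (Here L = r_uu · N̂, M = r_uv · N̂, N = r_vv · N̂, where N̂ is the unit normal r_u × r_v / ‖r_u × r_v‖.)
L = -7;  M = 0;  N = -7

Compute the unit normal N̂(u, v) = (sin(u)^2*cos(v)/Abs(sin(u)), sin(u)^2*sin(v)/Abs(sin(u)), sin(2*u)/(2*Abs(sin(u)))), and the second partials r_uu, r_uv, r_vv. Take dot products:
  L(u, v) = r_uu · N̂ = -7*sin(u)/Abs(sin(u)),
  M(u, v) = r_uv · N̂ = 0,
  N(u, v) = r_vv · N̂ = -7*sin(u)^3/Abs(sin(u)).
Evaluating at (u, v) = (pi/2, -3*pi/4):
  L = -7, M = 0, N = -7.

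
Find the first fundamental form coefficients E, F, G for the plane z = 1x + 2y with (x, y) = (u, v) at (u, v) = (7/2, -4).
E = 2;  F = 2;  G = 5

Partials: r_u = (1, 0, 1), r_v = (0, 1, 2). As functions of (u, v):
  E = r_u · r_u = 2,
  F = r_u · r_v = 2,
  G = r_v · r_v = 5.
Evaluating at (u, v) = (7/2, -4): E = 2, F = 2, G = 5.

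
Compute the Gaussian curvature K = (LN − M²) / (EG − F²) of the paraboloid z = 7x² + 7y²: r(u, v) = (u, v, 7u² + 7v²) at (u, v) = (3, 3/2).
K = 49/1216609

Coefficients of the first fundamental form: E = 196*u^2 + 1, F = 196*u*v, G = 196*v^2 + 1.
Coefficients of the second fundamental form: L = 14/sqrt(196*u^2 + 196*v^2 + 1), M = 0, N = 14/sqrt(196*u^2 + 196*v^2 + 1).
Assemble K = (LN − M²)/(EG − F²) = 196/(38416*u^4 + 76832*u^2*v^2 + 392*u^2 + 38416*v^4 + 392*v^2 + 1). At (u, v) = (3, 3/2): K = 49/1216609.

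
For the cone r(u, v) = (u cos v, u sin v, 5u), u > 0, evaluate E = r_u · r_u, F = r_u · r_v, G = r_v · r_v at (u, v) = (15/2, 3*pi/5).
E = 26;  F = 0;  G = 225/4

Partials: r_u = (cos(v), sin(v), 5), r_v = (-u*sin(v), u*cos(v), 0). As functions of (u, v):
  E = r_u · r_u = 26,
  F = r_u · r_v = 0,
  G = r_v · r_v = u^2.
Evaluating at (u, v) = (15/2, 3*pi/5): E = 26, F = 0, G = 225/4.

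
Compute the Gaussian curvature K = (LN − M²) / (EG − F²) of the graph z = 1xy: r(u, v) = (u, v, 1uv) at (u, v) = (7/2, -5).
K = -16/23409

Coefficients of the first fundamental form: E = v^2 + 1, F = u*v, G = u^2 + 1.
Coefficients of the second fundamental form: L = 0, M = 1/sqrt(u^2 + v^2 + 1), N = 0.
Assemble K = (LN − M²)/(EG − F²) = 1/((u^2*v^2 - (u^2 + 1)*(v^2 + 1))*(u^2 + v^2 + 1)). At (u, v) = (7/2, -5): K = -16/23409.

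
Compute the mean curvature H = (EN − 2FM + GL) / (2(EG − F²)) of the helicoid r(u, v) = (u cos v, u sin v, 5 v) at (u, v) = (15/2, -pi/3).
H = 0

With E = 1, F = 0, G = u^2 + 25, L = 0, M = -5/sqrt(u^2 + 25), N = 0, assemble
  H = (EN − 2FM + GL) / (2(EG − F²)) = 0.
At (u, v) = (15/2, -pi/3): H = 0.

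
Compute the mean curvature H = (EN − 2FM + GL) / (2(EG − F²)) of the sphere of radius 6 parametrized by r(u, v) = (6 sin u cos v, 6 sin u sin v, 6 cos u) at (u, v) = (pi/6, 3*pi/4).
H = -1/6

With E = 36, F = 0, G = 36*sin(u)^2, L = -6*sin(u)/Abs(sin(u)), M = 0, N = -6*sin(u)^3/Abs(sin(u)), assemble
  H = (EN − 2FM + GL) / (2(EG − F²)) = -sin(u)/(6*Abs(sin(u))).
At (u, v) = (pi/6, 3*pi/4): H = -1/6.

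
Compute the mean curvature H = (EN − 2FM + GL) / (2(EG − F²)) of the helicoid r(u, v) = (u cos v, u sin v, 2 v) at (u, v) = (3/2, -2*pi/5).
H = 0

With E = 1, F = 0, G = u^2 + 4, L = 0, M = -2/sqrt(u^2 + 4), N = 0, assemble
  H = (EN − 2FM + GL) / (2(EG − F²)) = 0.
At (u, v) = (3/2, -2*pi/5): H = 0.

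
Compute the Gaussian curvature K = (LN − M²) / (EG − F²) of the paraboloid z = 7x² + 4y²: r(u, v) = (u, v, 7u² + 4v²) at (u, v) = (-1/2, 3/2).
K = 28/9409

Coefficients of the first fundamental form: E = 196*u^2 + 1, F = 112*u*v, G = 64*v^2 + 1.
Coefficients of the second fundamental form: L = 14/sqrt(196*u^2 + 64*v^2 + 1), M = 0, N = 8/sqrt(196*u^2 + 64*v^2 + 1).
Assemble K = (LN − M²)/(EG − F²) = 112/(38416*u^4 + 25088*u^2*v^2 + 392*u^2 + 4096*v^4 + 128*v^2 + 1). At (u, v) = (-1/2, 3/2): K = 28/9409.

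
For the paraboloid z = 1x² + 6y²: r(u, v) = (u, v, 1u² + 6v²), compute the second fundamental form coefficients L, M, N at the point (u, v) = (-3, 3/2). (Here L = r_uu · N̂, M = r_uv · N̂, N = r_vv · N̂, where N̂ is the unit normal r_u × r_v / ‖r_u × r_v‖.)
L = 2/19;  M = 0;  N = 12/19

Compute the unit normal N̂(u, v) = (-2*u/sqrt(4*u^2 + 144*v^2 + 1), -12*v/sqrt(4*u^2 + 144*v^2 + 1), 1/sqrt(4*u^2 + 144*v^2 + 1)), and the second partials r_uu, r_uv, r_vv. Take dot products:
  L(u, v) = r_uu · N̂ = 2/sqrt(4*u^2 + 144*v^2 + 1),
  M(u, v) = r_uv · N̂ = 0,
  N(u, v) = r_vv · N̂ = 12/sqrt(4*u^2 + 144*v^2 + 1).
Evaluating at (u, v) = (-3, 3/2):
  L = 2/19, M = 0, N = 12/19.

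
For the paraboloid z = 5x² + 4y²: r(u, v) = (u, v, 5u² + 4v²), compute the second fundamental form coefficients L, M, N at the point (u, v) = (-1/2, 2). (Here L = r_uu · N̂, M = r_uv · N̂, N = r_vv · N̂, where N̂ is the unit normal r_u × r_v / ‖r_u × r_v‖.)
L = 5*sqrt(282)/141;  M = 0;  N = 4*sqrt(282)/141

Compute the unit normal N̂(u, v) = (-10*u/sqrt(100*u^2 + 64*v^2 + 1), -8*v/sqrt(100*u^2 + 64*v^2 + 1), 1/sqrt(100*u^2 + 64*v^2 + 1)), and the second partials r_uu, r_uv, r_vv. Take dot products:
  L(u, v) = r_uu · N̂ = 10/sqrt(100*u^2 + 64*v^2 + 1),
  M(u, v) = r_uv · N̂ = 0,
  N(u, v) = r_vv · N̂ = 8/sqrt(100*u^2 + 64*v^2 + 1).
Evaluating at (u, v) = (-1/2, 2):
  L = 5*sqrt(282)/141, M = 0, N = 4*sqrt(282)/141.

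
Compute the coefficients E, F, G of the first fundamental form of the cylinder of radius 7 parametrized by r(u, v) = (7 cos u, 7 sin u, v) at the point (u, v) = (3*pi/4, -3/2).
E = 49;  F = 0;  G = 1

Partials: r_u = (-7*sin(u), 7*cos(u), 0), r_v = (0, 0, 1). As functions of (u, v):
  E = r_u · r_u = 49,
  F = r_u · r_v = 0,
  G = r_v · r_v = 1.
Evaluating at (u, v) = (3*pi/4, -3/2): E = 49, F = 0, G = 1.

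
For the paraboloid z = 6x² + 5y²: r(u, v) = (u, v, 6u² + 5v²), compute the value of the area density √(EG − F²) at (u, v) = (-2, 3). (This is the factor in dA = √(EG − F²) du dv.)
√(EG − F²)|_{(-2, 3)} = sqrt(1477)

E = 144*u^2 + 1, F = 120*u*v, G = 100*v^2 + 1, so EG − F² = 144*u^2 + 100*v^2 + 1. Taking the positive square root: √(EG − F²) = sqrt(144*u^2 + 100*v^2 + 1). At (u, v) = (-2, 3): sqrt(1477).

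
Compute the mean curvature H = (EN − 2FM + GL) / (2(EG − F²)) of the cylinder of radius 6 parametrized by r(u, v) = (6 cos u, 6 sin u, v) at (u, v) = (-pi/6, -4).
H = -1/12

With E = 36, F = 0, G = 1, L = -6, M = 0, N = 0, assemble
  H = (EN − 2FM + GL) / (2(EG − F²)) = -1/12.
At (u, v) = (-pi/6, -4): H = -1/12.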